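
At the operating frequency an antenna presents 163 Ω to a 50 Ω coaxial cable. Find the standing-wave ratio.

VSWR ≈ 3.26

Γ = (163 − 50)/(163 + 50) = 0.531
VSWR = (1 + 0.531)/(1 − 0.531)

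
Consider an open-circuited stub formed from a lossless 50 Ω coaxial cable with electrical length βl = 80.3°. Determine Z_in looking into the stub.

tan(βl) = 5.85
For an open-circuited stub, Z_in = −jZ_0·cot(βl) = −jZ_0/tan(βl)

Z_in ≈ −j8.55 Ω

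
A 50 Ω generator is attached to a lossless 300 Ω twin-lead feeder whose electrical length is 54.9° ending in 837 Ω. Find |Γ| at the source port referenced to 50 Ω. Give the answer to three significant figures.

|Γ| ≈ 0.755

tan(βl) = 1.42
Z_in = Z_0·(Z_L + jZ_0·tanβl)/(Z_0 + jZ_L·tanβl) = 151 − j173 Ω
Γ_s = (Z_in − Z_s)/(Z_in + Z_s) = (101 − j173)/(201 − j173), |Γ_s| = 0.755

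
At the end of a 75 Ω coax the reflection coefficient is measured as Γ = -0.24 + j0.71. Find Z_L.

Z_L = Z_0·(1 + Γ)/(1 − Γ) = 75·(0.76 + j0.71)/(1.24 − j0.71)

Z_L ≈ 16.1 + j52.2 Ω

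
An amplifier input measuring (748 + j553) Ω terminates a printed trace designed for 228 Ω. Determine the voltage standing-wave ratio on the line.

VSWR ≈ 5.19

Γ = (Z_L − Z_0)/(Z_L + Z_0) = (520 + j553)/(976 + j553)
|Γ| = 759/1120 = 0.677
VSWR = (1 + |Γ|)/(1 − |Γ|) = 1.68/0.323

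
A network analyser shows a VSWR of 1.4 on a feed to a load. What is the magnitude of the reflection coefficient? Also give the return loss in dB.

|Γ| ≈ 0.167; return loss ≈ 15.6 dB

|Γ| = (S − 1)/(S + 1) = (1.4 − 1)/(1.4 + 1) = 0.4/2.4
RL = −20·log₁₀|Γ| = −20·log₁₀(0.167)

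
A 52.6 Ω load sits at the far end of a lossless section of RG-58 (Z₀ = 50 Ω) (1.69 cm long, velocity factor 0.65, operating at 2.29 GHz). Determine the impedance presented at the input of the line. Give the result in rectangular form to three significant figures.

λ = v/f = 0.65·c / 2.29 GHz = 0.0852 m
βl = 2π·l/λ = 2π × 0.198 = 71.4°
tan(βl) = tan(71.4°) = 2.98
Z_in = Z_0·(Z_L + jZ_0·tanβl)/(Z_0 + jZ_L·tanβl)
     = 50·(52.6 + j149)/(50 + j157)

Z_in ≈ 48 − j1.47 Ω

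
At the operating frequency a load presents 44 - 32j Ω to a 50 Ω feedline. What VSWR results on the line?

VSWR ≈ 1.98

Γ = (Z_L − Z_0)/(Z_L + Z_0) = (-6 − j32)/(94 − j32)
|Γ| = 32.6/99.3 = 0.328
VSWR = (1 + |Γ|)/(1 − |Γ|) = 1.33/0.672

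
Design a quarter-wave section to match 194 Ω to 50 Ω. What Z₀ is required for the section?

Z_qwt ≈ 98.5 Ω

Z_qwt = √(Z_0·R_L) = √(50 × 194) = √9700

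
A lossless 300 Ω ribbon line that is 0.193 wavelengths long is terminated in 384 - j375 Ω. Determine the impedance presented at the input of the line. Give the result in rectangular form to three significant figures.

Z_in ≈ 102 + j17.6 Ω

βl = 2π × 0.193 = 69.5°
tan(βl) = tan(69.5°) = 2.67
Z_in = Z_0·(Z_L + jZ_0·tanβl)/(Z_0 + jZ_L·tanβl)
     = 300·(384 + j427)/(1300 + j1030)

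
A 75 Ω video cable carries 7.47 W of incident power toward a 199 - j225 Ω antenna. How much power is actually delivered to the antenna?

|Γ| = |(124 − j225)/(274 − j225)| = 0.725
|Γ|² = 0.525
P_refl = |Γ|²·P_inc = 3.92 W, P_del = (1 − |Γ|²)·P_inc = 3.55 W

P_delivered ≈ 3.55 W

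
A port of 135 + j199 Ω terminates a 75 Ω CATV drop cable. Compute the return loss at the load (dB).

Γ = (60 + j199)/(210 + j199), |Γ| = 0.718
RL = −20·log₁₀|Γ| = −20·log₁₀(0.718)

RL ≈ 2.87 dB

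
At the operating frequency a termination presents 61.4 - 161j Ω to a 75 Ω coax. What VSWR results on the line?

VSWR ≈ 7.54

Γ = (Z_L − Z_0)/(Z_L + Z_0) = (-13.6 − j161)/(136.4 − j161)
|Γ| = 162/211 = 0.766
VSWR = (1 + |Γ|)/(1 − |Γ|) = 1.77/0.234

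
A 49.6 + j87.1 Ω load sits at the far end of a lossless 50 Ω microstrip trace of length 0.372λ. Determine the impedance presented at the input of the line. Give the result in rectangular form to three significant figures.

Z_in ≈ 11.5 + j16.7 Ω

βl = 2π × 0.372 = 134°
tan(βl) = tan(134°) = -1.04
Z_in = Z_0·(Z_L + jZ_0·tanβl)/(Z_0 + jZ_L·tanβl)
     = 50·(49.6 + j35.2)/(140 − j51.5)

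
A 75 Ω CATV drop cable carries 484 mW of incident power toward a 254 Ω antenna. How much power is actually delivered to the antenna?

P_delivered ≈ 341 mW

Γ = (254 − 75)/(254 + 75) = 0.544
|Γ|² = 0.296
P_refl = |Γ|²·P_inc = 143 mW, P_del = (1 − |Γ|²)·P_inc = 341 mW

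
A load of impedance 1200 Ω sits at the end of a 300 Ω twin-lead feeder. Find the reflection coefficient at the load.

Γ = 0.6

Γ = (Z_L − Z_0)/(Z_L + Z_0) = (1200 − 300)/(1200 + 300) = 900/1500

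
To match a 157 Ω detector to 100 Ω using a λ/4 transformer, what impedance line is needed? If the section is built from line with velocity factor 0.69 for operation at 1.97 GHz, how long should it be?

Z_qwt ≈ 125 Ω; length ≈ 2.63 cm

Z_qwt = √(Z_0·R_L) = √(100 × 157) = √15700
λ = 0.69·c/f = 0.105 m, so l = λ/4 = 0.0263 m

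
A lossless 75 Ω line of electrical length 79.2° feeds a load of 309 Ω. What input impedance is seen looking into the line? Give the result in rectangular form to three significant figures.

Z_in ≈ 18.8 − j13.4 Ω

tan(βl) = tan(79.2°) = 5.24
Z_in = Z_0·(Z_L + jZ_0·tanβl)/(Z_0 + jZ_L·tanβl)
     = 75·(309 + j393)/(75 + j1620)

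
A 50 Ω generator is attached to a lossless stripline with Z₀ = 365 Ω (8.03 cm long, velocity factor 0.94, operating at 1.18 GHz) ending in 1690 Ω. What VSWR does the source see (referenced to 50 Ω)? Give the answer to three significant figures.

VSWR ≈ 10.5

λ = v/f = 0.94·c / 1.18 GHz = 0.239 m
βl = 2π·l/λ = 2π × 0.336 = 121°
tan(βl) = -1.67
Z_in = Z_0·(Z_L + jZ_0·tanβl)/(Z_0 + jZ_L·tanβl) = 105 + j205 Ω
Γ_s = (Z_in − Z_s)/(Z_in + Z_s) = (55.4 + j205)/(155 + j205), |Γ_s| = 0.826
VSWR = (1 + |Γ_s|)/(1 − |Γ_s|)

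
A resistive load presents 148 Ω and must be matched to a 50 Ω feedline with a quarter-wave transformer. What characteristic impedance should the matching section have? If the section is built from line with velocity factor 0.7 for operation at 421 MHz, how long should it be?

Z_qwt ≈ 86 Ω; length ≈ 12.5 cm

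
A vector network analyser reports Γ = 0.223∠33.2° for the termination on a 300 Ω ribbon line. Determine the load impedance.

Z_L ≈ 421 + j108 Ω

Z_L = Z_0·(1 + Γ)/(1 − Γ) = 300·(1.19 + j0.122)/(0.813 − j0.122)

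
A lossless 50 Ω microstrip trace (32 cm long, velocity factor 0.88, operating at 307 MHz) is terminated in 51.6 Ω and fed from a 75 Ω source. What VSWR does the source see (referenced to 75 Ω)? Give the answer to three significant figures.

λ = v/f = 0.88·c / 307 MHz = 0.86 m
βl = 2π·l/λ = 2π × 0.372 = 134°
tan(βl) = -1.04
Z_in = Z_0·(Z_L + jZ_0·tanβl)/(Z_0 + jZ_L·tanβl) = 49.9 + j1.57 Ω
Γ_s = (Z_in − Z_s)/(Z_in + Z_s) = (-25.1 + j1.57)/(125 + j1.57), |Γ_s| = 0.201
VSWR = (1 + |Γ_s|)/(1 − |Γ_s|)

VSWR ≈ 1.5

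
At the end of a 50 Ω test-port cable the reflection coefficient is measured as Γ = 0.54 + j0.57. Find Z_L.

Z_L ≈ 35.7 + j106 Ω

Z_L = Z_0·(1 + Γ)/(1 − Γ) = 50·(1.54 + j0.57)/(0.46 − j0.57)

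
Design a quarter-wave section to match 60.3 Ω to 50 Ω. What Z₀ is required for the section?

Z_qwt ≈ 54.9 Ω

Z_qwt = √(Z_0·R_L) = √(50 × 60.3) = √3015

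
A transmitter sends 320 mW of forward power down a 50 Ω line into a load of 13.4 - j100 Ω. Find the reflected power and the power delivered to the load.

P_reflected ≈ 259 mW; P_delivered ≈ 61.2 mW

|Γ| = |(-36.6 − j100)/(63.4 − j100)| = 0.899
|Γ|² = 0.809
P_refl = |Γ|²·P_inc = 259 mW, P_del = (1 − |Γ|²)·P_inc = 61.2 mW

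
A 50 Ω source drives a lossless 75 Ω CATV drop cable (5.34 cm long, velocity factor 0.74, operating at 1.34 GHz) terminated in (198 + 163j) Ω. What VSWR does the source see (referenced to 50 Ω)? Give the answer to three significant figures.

VSWR ≈ 3.33

λ = v/f = 0.74·c / 1.34 GHz = 0.166 m
βl = 2π·l/λ = 2π × 0.322 = 116°
tan(βl) = -2.05
Z_in = Z_0·(Z_L + jZ_0·tanβl)/(Z_0 + jZ_L·tanβl) = 17.4 + j19 Ω
Γ_s = (Z_in − Z_s)/(Z_in + Z_s) = (-32.6 + j19)/(67.4 + j19), |Γ_s| = 0.538
VSWR = (1 + |Γ_s|)/(1 − |Γ_s|)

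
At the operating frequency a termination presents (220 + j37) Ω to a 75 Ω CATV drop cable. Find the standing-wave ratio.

Γ = (Z_L − Z_0)/(Z_L + Z_0) = (145 + j37)/(295 + j37)
|Γ| = 150/297 = 0.503
VSWR = (1 + |Γ|)/(1 − |Γ|) = 1.5/0.497

VSWR ≈ 3.03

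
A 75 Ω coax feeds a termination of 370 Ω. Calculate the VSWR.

VSWR ≈ 4.93

For a purely resistive load, VSWR = R_L/Z_0 or Z_0/R_L (whichever > 1) = 370/75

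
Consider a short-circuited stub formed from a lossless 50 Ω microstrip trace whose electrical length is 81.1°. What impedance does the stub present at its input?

tan(βl) = 6.39
For a short-circuited stub, Z_in = jZ_0·tan(βl)

Z_in ≈ +j319 Ω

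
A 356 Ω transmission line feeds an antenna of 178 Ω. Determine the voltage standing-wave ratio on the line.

VSWR ≈ 2

For a purely resistive load, VSWR = R_L/Z_0 or Z_0/R_L (whichever > 1) = 356/178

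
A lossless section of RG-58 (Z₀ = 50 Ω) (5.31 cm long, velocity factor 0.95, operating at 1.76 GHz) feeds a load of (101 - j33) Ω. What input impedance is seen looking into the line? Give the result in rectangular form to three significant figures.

λ = v/f = 0.95·c / 1.76 GHz = 0.162 m
βl = 2π·l/λ = 2π × 0.328 = 118°
tan(βl) = tan(118°) = -1.88
Z_in = Z_0·(Z_L + jZ_0·tanβl)/(Z_0 + jZ_L·tanβl)
     = 50·(101 − j127)/(-11.9 − j190)

Z_in ≈ 31.7 + j28.6 Ω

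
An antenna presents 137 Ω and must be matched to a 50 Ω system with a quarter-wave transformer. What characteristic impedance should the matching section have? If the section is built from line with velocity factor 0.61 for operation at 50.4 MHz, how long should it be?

Z_qwt = √(Z_0·R_L) = √(50 × 137) = √6850
λ = 0.61·c/f = 3.63 m, so l = λ/4 = 0.908 m

Z_qwt ≈ 82.8 Ω; length ≈ 90.8 cm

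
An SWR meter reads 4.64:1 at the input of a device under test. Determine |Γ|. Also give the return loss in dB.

|Γ| = (S − 1)/(S + 1) = (4.64 − 1)/(4.64 + 1) = 3.64/5.64
RL = −20·log₁₀|Γ| = −20·log₁₀(0.645)

|Γ| ≈ 0.645; return loss ≈ 3.8 dB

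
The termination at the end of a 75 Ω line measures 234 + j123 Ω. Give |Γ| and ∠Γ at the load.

Γ ≈ 0.604 ∠ 16°

Γ = (Z_L − Z_0)/(Z_L + Z_0) = (159 + j123)/(309 + j123)
|Γ| = 201/333 = 0.604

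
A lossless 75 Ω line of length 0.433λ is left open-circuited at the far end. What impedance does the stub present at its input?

βl = 2π × 0.433 = 156°
tan(βl) = -0.448
For an open-circuited stub, Z_in = −jZ_0·cot(βl) = −jZ_0/tan(βl)

Z_in ≈ +j168 Ω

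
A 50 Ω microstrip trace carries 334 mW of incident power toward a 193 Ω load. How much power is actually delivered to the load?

Γ = (193 − 50)/(193 + 50) = 0.588
|Γ|² = 0.346
P_refl = |Γ|²·P_inc = 116 mW, P_del = (1 − |Γ|²)·P_inc = 218 mW

P_delivered ≈ 218 mW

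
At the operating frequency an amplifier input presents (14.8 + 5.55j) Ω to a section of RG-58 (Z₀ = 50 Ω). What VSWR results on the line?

Γ = (Z_L − Z_0)/(Z_L + Z_0) = (-35.2 + j5.55)/(64.8 + j5.55)
|Γ| = 35.6/65 = 0.548
VSWR = (1 + |Γ|)/(1 − |Γ|) = 1.55/0.452

VSWR ≈ 3.42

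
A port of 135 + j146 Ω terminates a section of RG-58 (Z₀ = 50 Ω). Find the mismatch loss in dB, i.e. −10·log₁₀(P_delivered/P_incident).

Γ = (85 + j146)/(185 + j146), |Γ| = 0.717
|Γ|² = 0.514, so P_del/P_inc = 1 − |Γ|² = 0.486
ML = −10·log₁₀(1 − |Γ|²)

mismatch loss ≈ 3.13 dB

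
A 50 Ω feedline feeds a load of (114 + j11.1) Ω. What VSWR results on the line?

Γ = (Z_L − Z_0)/(Z_L + Z_0) = (64 + j11.1)/(164 + j11.1)
|Γ| = 65/164 = 0.395
VSWR = (1 + |Γ|)/(1 − |Γ|) = 1.4/0.605

VSWR ≈ 2.31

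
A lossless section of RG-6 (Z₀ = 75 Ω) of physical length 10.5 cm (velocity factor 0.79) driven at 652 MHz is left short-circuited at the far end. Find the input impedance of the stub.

λ = v/f = 0.79·c / 652 MHz = 0.363 m
βl = 2π·l/λ = 2π × 0.289 = 104°
tan(βl) = -4.01
For a short-circuited stub, Z_in = jZ_0·tan(βl)

Z_in ≈ −j301 Ω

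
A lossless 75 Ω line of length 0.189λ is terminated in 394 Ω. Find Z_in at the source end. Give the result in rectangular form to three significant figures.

Z_in ≈ 16.5 − j29 Ω

βl = 2π × 0.189 = 68°
tan(βl) = tan(68°) = 2.48
Z_in = Z_0·(Z_L + jZ_0·tanβl)/(Z_0 + jZ_L·tanβl)
     = 75·(394 + j186)/(75 + j977)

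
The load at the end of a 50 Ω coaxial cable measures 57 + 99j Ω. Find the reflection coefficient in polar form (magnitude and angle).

Γ = (Z_L − Z_0)/(Z_L + Z_0) = (7 + j99)/(107 + j99)
|Γ| = 99.2/146 = 0.681

Γ ≈ 0.681 ∠ 43.2°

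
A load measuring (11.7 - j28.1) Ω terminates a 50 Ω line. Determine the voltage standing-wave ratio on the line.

Γ = (Z_L − Z_0)/(Z_L + Z_0) = (-38.3 − j28.1)/(61.7 − j28.1)
|Γ| = 47.5/67.8 = 0.701
VSWR = (1 + |Γ|)/(1 − |Γ|) = 1.7/0.299

VSWR ≈ 5.68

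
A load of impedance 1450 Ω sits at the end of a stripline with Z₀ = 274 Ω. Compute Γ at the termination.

Γ = (Z_L − Z_0)/(Z_L + Z_0) = (1450 − 274)/(1450 + 274) = 1176/1724

Γ = 0.682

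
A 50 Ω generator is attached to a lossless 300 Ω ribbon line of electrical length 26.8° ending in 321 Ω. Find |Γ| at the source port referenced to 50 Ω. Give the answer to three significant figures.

tan(βl) = 0.505
Z_in = Z_0·(Z_L + jZ_0·tanβl)/(Z_0 + jZ_L·tanβl) = 312 − j17 Ω
Γ_s = (Z_in − Z_s)/(Z_in + Z_s) = (262 − j17)/(362 − j17), |Γ_s| = 0.724

|Γ| ≈ 0.724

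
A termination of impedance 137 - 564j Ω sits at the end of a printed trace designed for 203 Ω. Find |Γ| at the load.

Γ = (Z_L − Z_0)/(Z_L + Z_0) = (-66 − j564)/(340 − j564)
|Γ| = 568/659

|Γ| ≈ 0.862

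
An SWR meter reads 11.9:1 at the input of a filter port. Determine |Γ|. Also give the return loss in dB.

|Γ| ≈ 0.845; return loss ≈ 1.46 dB

|Γ| = (S − 1)/(S + 1) = (11.9 − 1)/(11.9 + 1) = 10.9/12.9
RL = −20·log₁₀|Γ| = −20·log₁₀(0.845)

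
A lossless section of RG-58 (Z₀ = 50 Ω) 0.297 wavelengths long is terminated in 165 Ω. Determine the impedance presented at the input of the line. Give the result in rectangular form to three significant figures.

Z_in ≈ 16.4 + j13.7 Ω

βl = 2π × 0.297 = 107°
tan(βl) = tan(107°) = -3.29
Z_in = Z_0·(Z_L + jZ_0·tanβl)/(Z_0 + jZ_L·tanβl)
     = 50·(165 − j164)/(50 − j542)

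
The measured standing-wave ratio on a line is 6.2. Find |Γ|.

|Γ| ≈ 0.722

|Γ| = (S − 1)/(S + 1) = (6.2 − 1)/(6.2 + 1) = 5.2/7.2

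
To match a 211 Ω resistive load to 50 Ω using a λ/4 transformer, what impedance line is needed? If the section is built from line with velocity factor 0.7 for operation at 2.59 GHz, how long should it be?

Z_qwt = √(Z_0·R_L) = √(50 × 211) = √10550
λ = 0.7·c/f = 0.0811 m, so l = λ/4 = 0.0203 m

Z_qwt ≈ 103 Ω; length ≈ 2.03 cm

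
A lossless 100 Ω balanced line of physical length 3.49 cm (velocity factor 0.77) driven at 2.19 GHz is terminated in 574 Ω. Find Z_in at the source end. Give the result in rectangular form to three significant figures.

λ = v/f = 0.77·c / 2.19 GHz = 0.105 m
βl = 2π·l/λ = 2π × 0.331 = 119°
tan(βl) = tan(119°) = -1.8
Z_in = Z_0·(Z_L + jZ_0·tanβl)/(Z_0 + jZ_L·tanβl)
     = 100·(574 − j180)/(100 − j1030)

Z_in ≈ 22.6 + j53.5 Ω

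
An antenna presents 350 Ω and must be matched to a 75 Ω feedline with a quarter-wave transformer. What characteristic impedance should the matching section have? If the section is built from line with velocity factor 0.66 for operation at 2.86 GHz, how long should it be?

Z_qwt = √(Z_0·R_L) = √(75 × 350) = √26250
λ = 0.66·c/f = 0.0692 m, so l = λ/4 = 0.0173 m

Z_qwt ≈ 162 Ω; length ≈ 1.73 cm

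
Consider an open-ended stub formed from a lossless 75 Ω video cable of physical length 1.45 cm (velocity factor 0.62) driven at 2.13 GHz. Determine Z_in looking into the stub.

Z_in ≈ −j43.7 Ω

λ = v/f = 0.62·c / 2.13 GHz = 0.0873 m
βl = 2π·l/λ = 2π × 0.166 = 59.8°
tan(βl) = 1.72
For an open-ended stub, Z_in = −jZ_0·cot(βl) = −jZ_0/tan(βl)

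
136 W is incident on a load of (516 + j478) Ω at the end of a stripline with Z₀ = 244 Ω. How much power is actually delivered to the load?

P_delivered ≈ 85 W

|Γ| = |(272 + j478)/(760 + j478)| = 0.613
|Γ|² = 0.375
P_refl = |Γ|²·P_inc = 51 W, P_del = (1 − |Γ|²)·P_inc = 85 W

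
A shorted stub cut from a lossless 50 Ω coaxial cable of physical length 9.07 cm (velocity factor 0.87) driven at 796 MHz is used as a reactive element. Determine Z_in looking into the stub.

Z_in ≈ −j296 Ω

λ = v/f = 0.87·c / 796 MHz = 0.328 m
βl = 2π·l/λ = 2π × 0.277 = 99.6°
tan(βl) = -5.92
For a shorted stub, Z_in = jZ_0·tan(βl)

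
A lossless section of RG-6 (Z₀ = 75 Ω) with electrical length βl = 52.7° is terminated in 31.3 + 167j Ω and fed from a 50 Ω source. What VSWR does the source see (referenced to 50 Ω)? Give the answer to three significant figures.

tan(βl) = 1.31
Z_in = Z_0·(Z_L + jZ_0·tanβl)/(Z_0 + jZ_L·tanβl) = 21.3 − j132 Ω
Γ_s = (Z_in − Z_s)/(Z_in + Z_s) = (-28.7 − j132)/(71.3 − j132), |Γ_s| = 0.9
VSWR = (1 + |Γ_s|)/(1 − |Γ_s|)

VSWR ≈ 19.1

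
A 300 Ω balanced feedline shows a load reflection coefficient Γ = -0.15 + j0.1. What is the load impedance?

Z_L = Z_0·(1 + Γ)/(1 − Γ) = 300·(0.85 + j0.1)/(1.15 − j0.1)

Z_L ≈ 218 + j45 Ω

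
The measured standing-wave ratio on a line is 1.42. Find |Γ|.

|Γ| = (S − 1)/(S + 1) = (1.42 − 1)/(1.42 + 1) = 0.42/2.42

|Γ| ≈ 0.174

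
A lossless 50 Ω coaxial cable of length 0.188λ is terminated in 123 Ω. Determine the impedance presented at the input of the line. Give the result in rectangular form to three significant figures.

βl = 2π × 0.188 = 67.7°
tan(βl) = tan(67.7°) = 2.44
Z_in = Z_0·(Z_L + jZ_0·tanβl)/(Z_0 + jZ_L·tanβl)
     = 50·(123 + j122)/(50 + j300)

Z_in ≈ 23.1 − j16.7 Ω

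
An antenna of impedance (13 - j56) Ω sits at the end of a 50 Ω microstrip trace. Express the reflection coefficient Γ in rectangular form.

Γ ≈ 0.113 − j0.788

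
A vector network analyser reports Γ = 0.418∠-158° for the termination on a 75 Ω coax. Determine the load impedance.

Z_L = Z_0·(1 + Γ)/(1 − Γ) = 75·(0.612 − j0.157)/(1.39 + j0.157)

Z_L ≈ 31.7 − j12 Ω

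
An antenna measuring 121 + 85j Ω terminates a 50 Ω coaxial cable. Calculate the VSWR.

VSWR ≈ 3.76

Γ = (Z_L − Z_0)/(Z_L + Z_0) = (71 + j85)/(171 + j85)
|Γ| = 111/191 = 0.58
VSWR = (1 + |Γ|)/(1 − |Γ|) = 1.58/0.42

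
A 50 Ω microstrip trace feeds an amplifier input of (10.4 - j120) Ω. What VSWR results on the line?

VSWR ≈ 32.7

Γ = (Z_L − Z_0)/(Z_L + Z_0) = (-39.6 − j120)/(60.4 − j120)
|Γ| = 126/134 = 0.941
VSWR = (1 + |Γ|)/(1 − |Γ|) = 1.94/0.0594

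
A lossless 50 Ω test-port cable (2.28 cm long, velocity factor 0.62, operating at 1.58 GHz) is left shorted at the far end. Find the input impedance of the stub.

λ = v/f = 0.62·c / 1.58 GHz = 0.118 m
βl = 2π·l/λ = 2π × 0.194 = 69.7°
tan(βl) = 2.71
For a shorted stub, Z_in = jZ_0·tan(βl)

Z_in ≈ +j135 Ω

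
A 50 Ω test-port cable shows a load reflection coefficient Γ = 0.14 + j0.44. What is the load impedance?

Z_L ≈ 42.2 + j47.1 Ω

Z_L = Z_0·(1 + Γ)/(1 − Γ) = 50·(1.14 + j0.44)/(0.86 − j0.44)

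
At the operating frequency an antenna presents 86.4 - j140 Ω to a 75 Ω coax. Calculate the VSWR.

VSWR ≈ 4.84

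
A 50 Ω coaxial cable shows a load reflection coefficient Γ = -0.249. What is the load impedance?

Z_L = Z_0·(1 + Γ)/(1 − Γ) = 50·(0.751)/(1.25)

Z_L ≈ 30.1 Ω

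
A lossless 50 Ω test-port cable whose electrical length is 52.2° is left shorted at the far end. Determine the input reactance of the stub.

tan(βl) = 1.29
For a shorted stub, Z_in = jZ_0·tan(βl)

X_in ≈ 64.5 Ω (inductive)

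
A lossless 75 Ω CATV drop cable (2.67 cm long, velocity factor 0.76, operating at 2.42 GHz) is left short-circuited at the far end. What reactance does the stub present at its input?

λ = v/f = 0.76·c / 2.42 GHz = 0.0942 m
βl = 2π·l/λ = 2π × 0.283 = 102°
tan(βl) = -4.7
For a short-circuited stub, Z_in = jZ_0·tan(βl)

X_in ≈ -352 Ω (capacitive)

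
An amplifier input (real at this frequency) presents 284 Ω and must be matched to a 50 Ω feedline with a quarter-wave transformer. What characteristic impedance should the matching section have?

Z_qwt ≈ 119 Ω

Z_qwt = √(Z_0·R_L) = √(50 × 284) = √14200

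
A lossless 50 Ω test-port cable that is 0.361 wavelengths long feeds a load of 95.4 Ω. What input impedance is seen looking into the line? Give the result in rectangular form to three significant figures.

βl = 2π × 0.361 = 130°
tan(βl) = tan(130°) = -1.19
Z_in = Z_0·(Z_L + jZ_0·tanβl)/(Z_0 + jZ_L·tanβl)
     = 50·(95.4 − j59.7)/(50 − j114)

Z_in ≈ 37.4 + j25.5 Ω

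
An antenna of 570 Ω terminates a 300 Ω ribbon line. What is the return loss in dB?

Γ = (570 − 300)/(570 + 300) = 0.31
RL = −20·log₁₀|Γ| = −20·log₁₀(0.31)

RL ≈ 10.2 dB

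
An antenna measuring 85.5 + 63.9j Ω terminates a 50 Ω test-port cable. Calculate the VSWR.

Γ = (Z_L − Z_0)/(Z_L + Z_0) = (35.5 + j63.9)/(135.5 + j63.9)
|Γ| = 73.1/150 = 0.488
VSWR = (1 + |Γ|)/(1 − |Γ|) = 1.49/0.512

VSWR ≈ 2.91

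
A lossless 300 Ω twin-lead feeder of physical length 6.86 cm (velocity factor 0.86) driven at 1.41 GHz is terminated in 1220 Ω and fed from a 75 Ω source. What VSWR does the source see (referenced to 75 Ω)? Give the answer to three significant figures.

VSWR ≈ 9.05

λ = v/f = 0.86·c / 1.41 GHz = 0.183 m
βl = 2π·l/λ = 2π × 0.375 = 135°
tan(βl) = -1
Z_in = Z_0·(Z_L + jZ_0·tanβl)/(Z_0 + jZ_L·tanβl) = 139 + j266 Ω
Γ_s = (Z_in − Z_s)/(Z_in + Z_s) = (64 + j266)/(214 + j266), |Γ_s| = 0.801
VSWR = (1 + |Γ_s|)/(1 − |Γ_s|)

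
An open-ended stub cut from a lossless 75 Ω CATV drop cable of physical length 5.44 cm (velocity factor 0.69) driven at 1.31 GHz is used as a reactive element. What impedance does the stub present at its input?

Z_in ≈ +j50.5 Ω

λ = v/f = 0.69·c / 1.31 GHz = 0.158 m
βl = 2π·l/λ = 2π × 0.344 = 124°
tan(βl) = -1.49
For an open-ended stub, Z_in = −jZ_0·cot(βl) = −jZ_0/tan(βl)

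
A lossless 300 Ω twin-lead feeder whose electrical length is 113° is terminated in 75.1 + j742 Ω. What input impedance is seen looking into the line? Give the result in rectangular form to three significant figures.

tan(βl) = tan(113°) = -2.36
Z_in = Z_0·(Z_L + jZ_0·tanβl)/(Z_0 + jZ_L·tanβl)
     = 300·(75.1 + j35.2)/(2050 − j177)

Z_in ≈ 10.5 + j6.07 Ω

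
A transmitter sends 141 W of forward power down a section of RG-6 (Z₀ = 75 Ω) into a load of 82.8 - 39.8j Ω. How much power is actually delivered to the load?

|Γ| = |(7.8 − j39.8)/(157.8 − j39.8)| = 0.249
|Γ|² = 0.0621
P_refl = |Γ|²·P_inc = 8.76 W, P_del = (1 − |Γ|²)·P_inc = 132 W

P_delivered ≈ 132 W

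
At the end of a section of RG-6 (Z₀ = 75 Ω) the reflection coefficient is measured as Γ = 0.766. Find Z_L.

Z_L = Z_0·(1 + Γ)/(1 − Γ) = 75·(1.77)/(0.234)

Z_L ≈ 566 Ω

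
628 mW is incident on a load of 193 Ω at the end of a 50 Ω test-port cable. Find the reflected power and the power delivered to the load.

Γ = (193 − 50)/(193 + 50) = 0.588
|Γ|² = 0.346
P_refl = |Γ|²·P_inc = 217 mW, P_del = (1 − |Γ|²)·P_inc = 411 mW

P_reflected ≈ 217 mW; P_delivered ≈ 411 mW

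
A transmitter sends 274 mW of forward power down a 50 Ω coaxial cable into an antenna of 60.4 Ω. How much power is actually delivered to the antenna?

Γ = (60.4 − 50)/(60.4 + 50) = 0.0942
|Γ|² = 0.00887
P_refl = |Γ|²·P_inc = 2.43 mW, P_del = (1 − |Γ|²)·P_inc = 272 mW

P_delivered ≈ 272 mW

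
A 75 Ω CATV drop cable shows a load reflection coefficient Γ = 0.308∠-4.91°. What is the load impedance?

Z_L ≈ 141 − j8.22 Ω

Z_L = Z_0·(1 + Γ)/(1 − Γ) = 75·(1.31 − j0.0264)/(0.693 + j0.0264)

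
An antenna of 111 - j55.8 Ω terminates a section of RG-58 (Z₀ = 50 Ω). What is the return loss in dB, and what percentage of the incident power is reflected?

Γ = (61 − j55.8)/(161 − j55.8), |Γ| = 0.485
RL = −20·log₁₀(0.485) = 6.28 dB
P_refl/P_inc = |Γ|² = 0.235

RL ≈ 6.28 dB; 23.5% of incident power reflected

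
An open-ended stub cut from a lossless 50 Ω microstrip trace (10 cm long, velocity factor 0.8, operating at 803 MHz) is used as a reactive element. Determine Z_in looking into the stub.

λ = v/f = 0.8·c / 803 MHz = 0.299 m
βl = 2π·l/λ = 2π × 0.335 = 120°
tan(βl) = -1.7
For an open-ended stub, Z_in = −jZ_0·cot(βl) = −jZ_0/tan(βl)

Z_in ≈ +j29.4 Ω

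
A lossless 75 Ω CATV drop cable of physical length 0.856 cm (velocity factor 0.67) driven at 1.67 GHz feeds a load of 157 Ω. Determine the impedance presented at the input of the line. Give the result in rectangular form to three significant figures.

Z_in ≈ 96.2 − j60.6 Ω

λ = v/f = 0.67·c / 1.67 GHz = 0.12 m
βl = 2π·l/λ = 2π × 0.0711 = 25.6°
tan(βl) = tan(25.6°) = 0.479
Z_in = Z_0·(Z_L + jZ_0·tanβl)/(Z_0 + jZ_L·tanβl)
     = 75·(157 + j35.9)/(75 + j75.2)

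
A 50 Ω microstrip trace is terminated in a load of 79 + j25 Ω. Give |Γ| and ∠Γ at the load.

Γ = (Z_L − Z_0)/(Z_L + Z_0) = (29 + j25)/(129 + j25)
|Γ| = 38.3/131 = 0.291

Γ ≈ 0.291 ∠ 29.8°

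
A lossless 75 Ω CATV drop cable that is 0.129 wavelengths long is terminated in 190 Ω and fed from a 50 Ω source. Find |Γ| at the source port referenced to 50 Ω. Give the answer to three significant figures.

|Γ| ≈ 0.469

βl = 2π × 0.129 = 46.4°
tan(βl) = 1.05
Z_in = Z_0·(Z_L + jZ_0·tanβl)/(Z_0 + jZ_L·tanβl) = 49.4 − j52.8 Ω
Γ_s = (Z_in − Z_s)/(Z_in + Z_s) = (-0.585 − j52.8)/(99.4 − j52.8), |Γ_s| = 0.469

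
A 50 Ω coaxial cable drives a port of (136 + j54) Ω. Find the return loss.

Γ = (86 + j54)/(186 + j54), |Γ| = 0.524
RL = −20·log₁₀|Γ| = −20·log₁₀(0.524)

RL ≈ 5.61 dB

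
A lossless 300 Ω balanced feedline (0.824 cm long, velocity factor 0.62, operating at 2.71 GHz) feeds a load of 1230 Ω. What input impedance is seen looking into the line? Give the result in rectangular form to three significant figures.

λ = v/f = 0.62·c / 2.71 GHz = 0.0686 m
βl = 2π·l/λ = 2π × 0.12 = 43.2°
tan(βl) = tan(43.2°) = 0.94
Z_in = Z_0·(Z_L + jZ_0·tanβl)/(Z_0 + jZ_L·tanβl)
     = 300·(1230 + j282)/(300 + j1160)

Z_in ≈ 146 − j281 Ω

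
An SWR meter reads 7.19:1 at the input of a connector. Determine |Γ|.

|Γ| = (S − 1)/(S + 1) = (7.19 − 1)/(7.19 + 1) = 6.19/8.19

|Γ| ≈ 0.756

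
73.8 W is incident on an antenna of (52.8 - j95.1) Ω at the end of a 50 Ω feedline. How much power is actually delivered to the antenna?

|Γ| = |(2.8 − j95.1)/(102.8 − j95.1)| = 0.679
|Γ|² = 0.462
P_refl = |Γ|²·P_inc = 34.1 W, P_del = (1 − |Γ|²)·P_inc = 39.7 W

P_delivered ≈ 39.7 W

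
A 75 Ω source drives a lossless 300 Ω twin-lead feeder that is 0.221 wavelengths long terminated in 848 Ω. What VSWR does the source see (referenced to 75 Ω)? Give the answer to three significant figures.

βl = 2π × 0.221 = 79.6°
tan(βl) = 5.43
Z_in = Z_0·(Z_L + jZ_0·tanβl)/(Z_0 + jZ_L·tanβl) = 109 − j48.2 Ω
Γ_s = (Z_in − Z_s)/(Z_in + Z_s) = (34.3 − j48.2)/(184 − j48.2), |Γ_s| = 0.31
VSWR = (1 + |Γ_s|)/(1 − |Γ_s|)

VSWR ≈ 1.9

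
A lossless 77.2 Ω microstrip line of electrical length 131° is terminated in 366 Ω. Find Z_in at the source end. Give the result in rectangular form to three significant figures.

tan(βl) = tan(131°) = -1.15
Z_in = Z_0·(Z_L + jZ_0·tanβl)/(Z_0 + jZ_L·tanβl)
     = 77.2·(366 − j88.8)/(77.2 − j421)

Z_in ≈ 27.7 + j62 Ω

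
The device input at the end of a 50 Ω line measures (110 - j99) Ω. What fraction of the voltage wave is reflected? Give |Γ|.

Γ = (Z_L − Z_0)/(Z_L + Z_0) = (60 − j99)/(160 − j99)
|Γ| = 116/188

|Γ| ≈ 0.615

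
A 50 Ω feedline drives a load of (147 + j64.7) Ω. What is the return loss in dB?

RL ≈ 5 dB

Γ = (97 + j64.7)/(197 + j64.7), |Γ| = 0.562
RL = −20·log₁₀|Γ| = −20·log₁₀(0.562)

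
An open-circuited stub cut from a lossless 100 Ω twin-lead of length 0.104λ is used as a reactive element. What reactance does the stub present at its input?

βl = 2π × 0.104 = 37.4°
tan(βl) = 0.766
For an open-circuited stub, Z_in = −jZ_0·cot(βl) = −jZ_0/tan(βl)

X_in ≈ -131 Ω (capacitive)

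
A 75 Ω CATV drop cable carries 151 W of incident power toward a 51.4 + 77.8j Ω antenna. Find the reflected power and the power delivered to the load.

|Γ| = |(-23.6 + j77.8)/(126.4 + j77.8)| = 0.548
|Γ|² = 0.3
P_refl = |Γ|²·P_inc = 45.3 W, P_del = (1 − |Γ|²)·P_inc = 106 W

P_reflected ≈ 45.3 W; P_delivered ≈ 106 W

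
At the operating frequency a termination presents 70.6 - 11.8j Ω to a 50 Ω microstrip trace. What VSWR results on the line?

Γ = (Z_L − Z_0)/(Z_L + Z_0) = (20.6 − j11.8)/(120.6 − j11.8)
|Γ| = 23.7/121 = 0.196
VSWR = (1 + |Γ|)/(1 − |Γ|) = 1.2/0.804

VSWR ≈ 1.49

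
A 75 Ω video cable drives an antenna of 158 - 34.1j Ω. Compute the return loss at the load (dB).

RL ≈ 8.38 dB

Γ = (83 − j34.1)/(233 − j34.1), |Γ| = 0.381
RL = −20·log₁₀|Γ| = −20·log₁₀(0.381)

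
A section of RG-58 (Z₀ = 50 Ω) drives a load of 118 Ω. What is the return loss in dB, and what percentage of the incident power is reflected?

RL ≈ 7.86 dB; 16.4% of incident power reflected

Γ = (118 − 50)/(118 + 50) = 0.405
RL = −20·log₁₀(0.405) = 7.86 dB
P_refl/P_inc = |Γ|² = 0.164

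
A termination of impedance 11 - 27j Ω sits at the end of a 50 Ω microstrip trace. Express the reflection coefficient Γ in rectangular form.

Γ ≈ -0.371 − j0.607

Γ = (Z_L − Z_0)/(Z_L + Z_0) = (-39 − j27)/(61 − j27)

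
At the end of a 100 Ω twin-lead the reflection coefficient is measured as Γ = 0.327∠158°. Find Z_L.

Z_L ≈ 52.1 + j14.3 Ω

Z_L = Z_0·(1 + Γ)/(1 − Γ) = 100·(0.697 + j0.122)/(1.3 − j0.122)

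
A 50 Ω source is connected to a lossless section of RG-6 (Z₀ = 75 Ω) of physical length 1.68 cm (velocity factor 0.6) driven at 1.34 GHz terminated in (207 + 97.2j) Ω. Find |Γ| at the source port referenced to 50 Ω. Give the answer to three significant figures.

λ = v/f = 0.6·c / 1.34 GHz = 0.134 m
βl = 2π·l/λ = 2π × 0.125 = 45°
tan(βl) = 1
Z_in = Z_0·(Z_L + jZ_0·tanβl)/(Z_0 + jZ_L·tanβl) = 53.7 − j80.7 Ω
Γ_s = (Z_in − Z_s)/(Z_in + Z_s) = (3.68 − j80.7)/(104 − j80.7), |Γ_s| = 0.615

|Γ| ≈ 0.615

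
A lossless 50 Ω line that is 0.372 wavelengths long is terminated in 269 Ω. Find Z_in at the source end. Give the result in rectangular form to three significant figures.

Z_in ≈ 17.4 + j45 Ω

βl = 2π × 0.372 = 134°
tan(βl) = tan(134°) = -1.04
Z_in = Z_0·(Z_L + jZ_0·tanβl)/(Z_0 + jZ_L·tanβl)
     = 50·(269 − j51.9)/(50 − j279)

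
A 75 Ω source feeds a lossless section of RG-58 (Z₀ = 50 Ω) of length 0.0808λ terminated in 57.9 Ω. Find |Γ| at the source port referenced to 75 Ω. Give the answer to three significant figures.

βl = 2π × 0.0808 = 29.1°
tan(βl) = 0.556
Z_in = Z_0·(Z_L + jZ_0·tanβl)/(Z_0 + jZ_L·tanβl) = 53.6 − j6.7 Ω
Γ_s = (Z_in − Z_s)/(Z_in + Z_s) = (-21.4 − j6.7)/(129 − j6.7), |Γ_s| = 0.174

|Γ| ≈ 0.174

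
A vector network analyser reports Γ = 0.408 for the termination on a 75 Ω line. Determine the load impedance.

Z_L = Z_0·(1 + Γ)/(1 − Γ) = 75·(1.41)/(0.592)

Z_L ≈ 178 Ω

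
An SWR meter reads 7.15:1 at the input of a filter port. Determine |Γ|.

|Γ| = (S − 1)/(S + 1) = (7.15 − 1)/(7.15 + 1) = 6.15/8.15

|Γ| ≈ 0.755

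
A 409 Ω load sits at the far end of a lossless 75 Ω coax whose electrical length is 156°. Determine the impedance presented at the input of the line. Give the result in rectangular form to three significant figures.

Z_in ≈ 71.1 + j139 Ω

tan(βl) = tan(156°) = -0.445
Z_in = Z_0·(Z_L + jZ_0·tanβl)/(Z_0 + jZ_L·tanβl)
     = 75·(409 − j33.4)/(75 − j182)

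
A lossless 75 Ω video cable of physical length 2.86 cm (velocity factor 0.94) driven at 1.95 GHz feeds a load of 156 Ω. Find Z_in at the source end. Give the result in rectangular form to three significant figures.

λ = v/f = 0.94·c / 1.95 GHz = 0.145 m
βl = 2π·l/λ = 2π × 0.198 = 71.2°
tan(βl) = tan(71.2°) = 2.94
Z_in = Z_0·(Z_L + jZ_0·tanβl)/(Z_0 + jZ_L·tanβl)
     = 75·(156 + j220)/(75 + j458)

Z_in ≈ 39.2 − j19.1 Ω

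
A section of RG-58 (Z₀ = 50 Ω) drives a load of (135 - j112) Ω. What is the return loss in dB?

Γ = (85 − j112)/(185 − j112), |Γ| = 0.65
RL = −20·log₁₀|Γ| = −20·log₁₀(0.65)

RL ≈ 3.74 dB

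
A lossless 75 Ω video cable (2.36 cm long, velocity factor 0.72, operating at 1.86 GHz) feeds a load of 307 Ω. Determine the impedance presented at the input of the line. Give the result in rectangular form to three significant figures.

λ = v/f = 0.72·c / 1.86 GHz = 0.116 m
βl = 2π·l/λ = 2π × 0.203 = 73.2°
tan(βl) = tan(73.2°) = 3.3
Z_in = Z_0·(Z_L + jZ_0·tanβl)/(Z_0 + jZ_L·tanβl)
     = 75·(307 + j248)/(75 + j1010)

Z_in ≈ 19.9 − j21.2 Ω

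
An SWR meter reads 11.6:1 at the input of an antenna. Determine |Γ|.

|Γ| ≈ 0.841

|Γ| = (S − 1)/(S + 1) = (11.6 − 1)/(11.6 + 1) = 10.6/12.6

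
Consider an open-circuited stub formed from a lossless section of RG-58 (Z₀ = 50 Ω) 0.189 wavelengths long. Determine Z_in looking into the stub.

Z_in ≈ −j20.2 Ω

βl = 2π × 0.189 = 68°
tan(βl) = 2.48
For an open-circuited stub, Z_in = −jZ_0·cot(βl) = −jZ_0/tan(βl)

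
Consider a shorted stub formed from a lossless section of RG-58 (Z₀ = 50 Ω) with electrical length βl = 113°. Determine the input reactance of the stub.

X_in ≈ -118 Ω (capacitive)

tan(βl) = -2.36
For a shorted stub, Z_in = jZ_0·tan(βl)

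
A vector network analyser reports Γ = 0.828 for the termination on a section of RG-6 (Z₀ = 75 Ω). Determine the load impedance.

Z_L ≈ 797 Ω

Z_L = Z_0·(1 + Γ)/(1 − Γ) = 75·(1.83)/(0.172)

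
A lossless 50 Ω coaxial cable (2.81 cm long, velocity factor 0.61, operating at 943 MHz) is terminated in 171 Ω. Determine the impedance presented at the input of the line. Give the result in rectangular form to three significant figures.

Z_in ≈ 22.3 − j33.8 Ω

λ = v/f = 0.61·c / 943 MHz = 0.194 m
βl = 2π·l/λ = 2π × 0.145 = 52.1°
tan(βl) = tan(52.1°) = 1.29
Z_in = Z_0·(Z_L + jZ_0·tanβl)/(Z_0 + jZ_L·tanβl)
     = 50·(171 + j64.3)/(50 + j220)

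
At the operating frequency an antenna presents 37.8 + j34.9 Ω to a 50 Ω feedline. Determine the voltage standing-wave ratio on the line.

VSWR ≈ 2.29

Γ = (Z_L − Z_0)/(Z_L + Z_0) = (-12.2 + j34.9)/(87.8 + j34.9)
|Γ| = 37/94.5 = 0.391
VSWR = (1 + |Γ|)/(1 − |Γ|) = 1.39/0.609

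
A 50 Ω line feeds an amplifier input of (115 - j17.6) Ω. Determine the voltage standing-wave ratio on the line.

VSWR ≈ 2.37

Γ = (Z_L − Z_0)/(Z_L + Z_0) = (65 − j17.6)/(165 − j17.6)
|Γ| = 67.3/166 = 0.406
VSWR = (1 + |Γ|)/(1 − |Γ|) = 1.41/0.594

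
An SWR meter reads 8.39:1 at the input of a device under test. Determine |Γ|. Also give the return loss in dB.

|Γ| ≈ 0.787; return loss ≈ 2.08 dB

|Γ| = (S − 1)/(S + 1) = (8.39 − 1)/(8.39 + 1) = 7.39/9.39
RL = −20·log₁₀|Γ| = −20·log₁₀(0.787)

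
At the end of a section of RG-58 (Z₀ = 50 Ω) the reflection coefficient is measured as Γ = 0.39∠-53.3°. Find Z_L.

Z_L = Z_0·(1 + Γ)/(1 − Γ) = 50·(1.23 − j0.313)/(0.767 + j0.313)

Z_L ≈ 61.8 − j45.6 Ω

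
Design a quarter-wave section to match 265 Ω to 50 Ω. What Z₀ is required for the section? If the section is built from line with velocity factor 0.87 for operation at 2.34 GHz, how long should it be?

Z_qwt = √(Z_0·R_L) = √(50 × 265) = √13250
λ = 0.87·c/f = 0.112 m, so l = λ/4 = 0.0279 m

Z_qwt ≈ 115 Ω; length ≈ 2.79 cm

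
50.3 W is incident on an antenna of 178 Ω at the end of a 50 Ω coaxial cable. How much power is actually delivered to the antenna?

P_delivered ≈ 34.4 W

Γ = (178 − 50)/(178 + 50) = 0.561
|Γ|² = 0.315
P_refl = |Γ|²·P_inc = 15.9 W, P_del = (1 − |Γ|²)·P_inc = 34.4 W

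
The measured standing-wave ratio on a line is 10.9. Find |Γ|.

|Γ| ≈ 0.832

|Γ| = (S − 1)/(S + 1) = (10.9 − 1)/(10.9 + 1) = 9.9/11.9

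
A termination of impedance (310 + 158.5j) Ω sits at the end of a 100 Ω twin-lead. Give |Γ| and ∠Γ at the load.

Γ = (Z_L − Z_0)/(Z_L + Z_0) = (210 + j158.5)/(410 + j158.5)
|Γ| = 263/440 = 0.599

Γ ≈ 0.599 ∠ 15.9°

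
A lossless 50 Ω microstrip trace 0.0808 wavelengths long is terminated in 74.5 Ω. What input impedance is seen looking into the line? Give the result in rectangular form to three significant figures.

Z_in ≈ 57.8 − j20.1 Ω

βl = 2π × 0.0808 = 29.1°
tan(βl) = tan(29.1°) = 0.556
Z_in = Z_0·(Z_L + jZ_0·tanβl)/(Z_0 + jZ_L·tanβl)
     = 50·(74.5 + j27.8)/(50 + j41.4)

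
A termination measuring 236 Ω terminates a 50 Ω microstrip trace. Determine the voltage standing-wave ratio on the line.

VSWR ≈ 4.72

For a purely resistive load, VSWR = R_L/Z_0 or Z_0/R_L (whichever > 1) = 236/50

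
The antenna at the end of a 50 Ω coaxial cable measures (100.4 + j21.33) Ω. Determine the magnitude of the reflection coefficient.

Γ = (Z_L − Z_0)/(Z_L + Z_0) = (50.4 + j21.33)/(150.4 + j21.33)
|Γ| = 54.7/152

|Γ| ≈ 0.36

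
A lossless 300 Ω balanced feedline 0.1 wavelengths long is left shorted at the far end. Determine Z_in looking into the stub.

βl = 2π × 0.1 = 36°
tan(βl) = 0.727
For a shorted stub, Z_in = jZ_0·tan(βl)

Z_in ≈ +j218 Ω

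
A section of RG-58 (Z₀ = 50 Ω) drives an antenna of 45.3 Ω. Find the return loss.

Γ = (45.3 − 50)/(45.3 + 50) = -0.0493
RL = −20·log₁₀|Γ| = −20·log₁₀(0.0493)

RL ≈ 26.1 dB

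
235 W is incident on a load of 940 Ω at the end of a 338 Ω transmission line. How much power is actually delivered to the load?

Γ = (940 − 338)/(940 + 338) = 0.471
|Γ|² = 0.222
P_refl = |Γ|²·P_inc = 52.1 W, P_del = (1 − |Γ|²)·P_inc = 183 W

P_delivered ≈ 183 W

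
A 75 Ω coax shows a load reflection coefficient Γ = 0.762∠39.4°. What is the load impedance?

Z_L ≈ 78 + j180 Ω

Z_L = Z_0·(1 + Γ)/(1 − Γ) = 75·(1.59 + j0.484)/(0.411 − j0.484)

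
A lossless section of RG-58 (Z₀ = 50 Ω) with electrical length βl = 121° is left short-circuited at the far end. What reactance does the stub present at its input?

X_in ≈ -83.2 Ω (capacitive)

tan(βl) = -1.66
For a short-circuited stub, Z_in = jZ_0·tan(βl)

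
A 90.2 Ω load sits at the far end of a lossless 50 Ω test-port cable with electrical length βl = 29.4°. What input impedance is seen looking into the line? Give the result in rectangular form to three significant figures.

Z_in ≈ 58.4 − j31.2 Ω

tan(βl) = tan(29.4°) = 0.563
Z_in = Z_0·(Z_L + jZ_0·tanβl)/(Z_0 + jZ_L·tanβl)
     = 50·(90.2 + j28.2)/(50 + j50.8)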